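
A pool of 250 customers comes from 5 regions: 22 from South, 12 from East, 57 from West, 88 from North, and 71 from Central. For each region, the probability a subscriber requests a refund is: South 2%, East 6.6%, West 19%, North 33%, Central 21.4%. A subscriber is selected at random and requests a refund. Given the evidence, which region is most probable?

North

Compute prior × likelihood for every hypothesis:
  South: 0.088 × 0.02 = 0.00176
  East: 0.048 × 0.066 = 0.003168
  West: 0.228 × 0.19 = 0.04332
  North: 0.352 × 0.33 = 0.11616
  Central: 0.284 × 0.214 = 0.060776
Normalizing constant = 0.225184.
Largest term belongs to North, so North is most probable.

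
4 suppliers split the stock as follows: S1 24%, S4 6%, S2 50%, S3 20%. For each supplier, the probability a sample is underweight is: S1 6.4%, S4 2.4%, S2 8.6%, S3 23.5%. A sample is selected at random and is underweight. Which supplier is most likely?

Prior × likelihood for each hypothesis:
  S1: 0.24 × 0.064 = 0.01536
  S4: 0.06 × 0.024 = 0.00144
  S2: 0.5 × 0.086 = 0.043
  S3: 0.2 × 0.235 = 0.047
Total = 0.1068.
Largest term belongs to S3, so S3 is most probable.

S3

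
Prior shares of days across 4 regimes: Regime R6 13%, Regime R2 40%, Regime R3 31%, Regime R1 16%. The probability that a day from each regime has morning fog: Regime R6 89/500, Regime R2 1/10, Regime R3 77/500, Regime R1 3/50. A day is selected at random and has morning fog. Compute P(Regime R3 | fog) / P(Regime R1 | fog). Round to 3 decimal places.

4.973

By Bayes' rule, posterior ∝ prior × likelihood:
  Regime R6: 0.13 × 0.178 = 0.02314
  Regime R2: 0.4 × 0.1 = 0.04
  Regime R3: 0.31 × 0.154 = 0.04774
  Regime R1: 0.16 × 0.06 = 0.0096
Normalizing constant = 0.12048.
The ratio is 0.04774 / 0.0096 (the normalizer cancels) = 4.973.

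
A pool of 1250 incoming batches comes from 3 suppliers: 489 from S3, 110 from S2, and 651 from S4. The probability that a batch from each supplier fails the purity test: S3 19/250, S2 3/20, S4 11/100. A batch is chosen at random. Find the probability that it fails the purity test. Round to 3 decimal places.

0.100

Compute prior × likelihood for every hypothesis:
  S3: 0.3912 × 0.076 = 0.0297312
  S2: 0.088 × 0.15 = 0.0132
  S4: 0.5208 × 0.11 = 0.057288
P(off-spec) = 0.0297312 + 0.0132 + 0.057288 = 0.1002192 → 0.100.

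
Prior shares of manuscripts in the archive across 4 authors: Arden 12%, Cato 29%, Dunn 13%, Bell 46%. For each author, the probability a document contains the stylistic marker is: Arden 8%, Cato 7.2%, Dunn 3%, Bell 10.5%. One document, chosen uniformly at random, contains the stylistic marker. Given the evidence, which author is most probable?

Unnormalized posteriors (prior × likelihood):
  Arden: 0.12 × 0.08 = 0.0096
  Cato: 0.29 × 0.072 = 0.02088
  Dunn: 0.13 × 0.03 = 0.0039
  Bell: 0.46 × 0.105 = 0.0483
Total = 0.08268.
Largest term belongs to Bell, so Bell is most probable.

Bell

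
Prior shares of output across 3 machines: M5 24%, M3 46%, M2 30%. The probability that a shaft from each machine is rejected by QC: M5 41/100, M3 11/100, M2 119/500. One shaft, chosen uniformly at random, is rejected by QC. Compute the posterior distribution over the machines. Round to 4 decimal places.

M5 0.4465, M3 0.2296, M2 0.3240

By Bayes' rule, posterior ∝ prior × likelihood:
  M5: 0.24 × 0.41 = 0.0984
  M3: 0.46 × 0.11 = 0.0506
  M2: 0.3 × 0.238 = 0.0714
Total = 0.2204.
P(M5 | rejected) = 0.0984/0.2204 ≈ 0.4465
P(M3 | rejected) = 0.0506/0.2204 ≈ 0.2296
P(M2 | rejected) = 0.0714/0.2204 ≈ 0.3240
(Check: 0.4465+0.2296+0.3240 = 1.0001.)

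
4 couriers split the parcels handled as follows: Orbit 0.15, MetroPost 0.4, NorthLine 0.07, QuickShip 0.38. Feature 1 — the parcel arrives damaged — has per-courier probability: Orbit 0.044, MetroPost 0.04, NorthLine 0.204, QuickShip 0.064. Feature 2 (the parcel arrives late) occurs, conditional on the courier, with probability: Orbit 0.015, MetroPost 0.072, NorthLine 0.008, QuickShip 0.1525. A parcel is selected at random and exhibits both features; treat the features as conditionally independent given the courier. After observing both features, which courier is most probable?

Compute prior × likelihood for every hypothesis:
  Orbit: 0.15 × 0.044 × 0.015 = 0.000099
  MetroPost: 0.4 × 0.04 × 0.072 = 0.001152
  NorthLine: 0.07 × 0.204 × 0.008 = 0.00011424
  QuickShip: 0.38 × 0.064 × 0.1525 = 0.0037088
Sum = 0.00507404.
Largest term belongs to QuickShip, so QuickShip is most probable.

QuickShip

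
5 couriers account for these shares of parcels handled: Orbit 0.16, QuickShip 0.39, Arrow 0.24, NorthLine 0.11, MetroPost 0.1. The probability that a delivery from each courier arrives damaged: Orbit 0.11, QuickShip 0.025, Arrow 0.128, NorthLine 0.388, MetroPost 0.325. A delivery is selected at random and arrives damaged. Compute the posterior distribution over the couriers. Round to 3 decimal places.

Orbit 0.132, QuickShip 0.073, Arrow 0.231, NorthLine 0.320, MetroPost 0.244

Compute prior × likelihood for every hypothesis:
  Orbit: 0.16 × 0.11 = 0.0176
  QuickShip: 0.39 × 0.025 = 0.00975
  Arrow: 0.24 × 0.128 = 0.03072
  NorthLine: 0.11 × 0.388 = 0.04268
  MetroPost: 0.1 × 0.325 = 0.0325
Sum = 0.13325.
P(Orbit | damaged) = 0.0176/0.13325 ≈ 0.132
P(QuickShip | damaged) = 0.00975/0.13325 ≈ 0.073
P(Arrow | damaged) = 0.03072/0.13325 ≈ 0.231
P(NorthLine | damaged) = 0.04268/0.13325 ≈ 0.320
P(MetroPost | damaged) = 0.0325/0.13325 ≈ 0.244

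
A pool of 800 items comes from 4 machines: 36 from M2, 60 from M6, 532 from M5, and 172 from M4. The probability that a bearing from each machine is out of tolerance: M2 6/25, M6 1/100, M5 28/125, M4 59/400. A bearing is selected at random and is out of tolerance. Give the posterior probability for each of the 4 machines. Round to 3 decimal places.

Compute prior × likelihood for every hypothesis:
  M2: 0.045 × 0.24 = 0.0108
  M6: 0.075 × 0.01 = 0.00075
  M5: 0.665 × 0.224 = 0.14896
  M4: 0.215 × 0.1475 = 0.0317125
Sum = 0.1922225.
P(M2 | oversize) = 0.0108/0.1922225 ≈ 0.056
P(M6 | oversize) = 0.00075/0.1922225 ≈ 0.004
P(M5 | oversize) = 0.14896/0.1922225 ≈ 0.775
P(M4 | oversize) = 0.0317125/0.1922225 ≈ 0.165
(Check: 0.056+0.004+0.775+0.165 = 1.000.)

M2 0.056, M6 0.004, M5 0.775, M4 0.165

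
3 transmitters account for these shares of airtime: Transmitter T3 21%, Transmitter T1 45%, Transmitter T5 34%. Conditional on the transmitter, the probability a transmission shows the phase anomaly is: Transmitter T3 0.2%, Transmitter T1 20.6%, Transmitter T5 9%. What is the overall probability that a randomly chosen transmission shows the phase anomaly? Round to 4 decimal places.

0.1237

Compute prior × likelihood for every hypothesis:
  Transmitter T3: 0.21 × 0.002 = 0.00042
  Transmitter T1: 0.45 × 0.206 = 0.0927
  Transmitter T5: 0.34 × 0.09 = 0.0306
P(anomaly) = 0.00042 + 0.0927 + 0.0306 = 0.12372 → 0.1237.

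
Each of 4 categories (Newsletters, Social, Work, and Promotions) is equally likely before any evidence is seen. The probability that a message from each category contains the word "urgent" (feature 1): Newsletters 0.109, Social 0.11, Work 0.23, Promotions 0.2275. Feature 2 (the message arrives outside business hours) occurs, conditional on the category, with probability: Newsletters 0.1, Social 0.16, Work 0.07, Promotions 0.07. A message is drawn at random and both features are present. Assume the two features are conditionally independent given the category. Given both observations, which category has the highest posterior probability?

Since the prior is uniform, the posterior is proportional to the likelihood:
  Newsletters: 0.109 × 0.1 = 0.0109
  Social: 0.11 × 0.16 = 0.0176
  Work: 0.23 × 0.07 = 0.0161
  Promotions: 0.2275 × 0.07 = 0.015925
Sum = 0.060525.
Largest term belongs to Social, so Social is most probable.

Social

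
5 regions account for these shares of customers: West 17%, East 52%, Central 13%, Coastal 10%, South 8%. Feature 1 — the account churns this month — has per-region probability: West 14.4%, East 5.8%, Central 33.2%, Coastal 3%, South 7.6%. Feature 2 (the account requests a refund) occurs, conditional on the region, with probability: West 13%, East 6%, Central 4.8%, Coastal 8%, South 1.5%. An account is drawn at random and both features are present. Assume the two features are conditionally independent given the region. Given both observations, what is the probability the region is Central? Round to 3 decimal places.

0.280

By Bayes' rule, posterior ∝ prior × likelihood:
  West: 0.17 × 0.144 × 0.13 = 0.0031824
  East: 0.52 × 0.058 × 0.06 = 0.0018096
  Central: 0.13 × 0.332 × 0.048 = 0.00207168
  Coastal: 0.1 × 0.03 × 0.08 = 0.00024
  South: 0.08 × 0.076 × 0.015 = 0.0000912
Normalizing constant = 0.00739488.
P(Central | evidence) = 0.00207168 / 0.00739488 ≈ 0.280.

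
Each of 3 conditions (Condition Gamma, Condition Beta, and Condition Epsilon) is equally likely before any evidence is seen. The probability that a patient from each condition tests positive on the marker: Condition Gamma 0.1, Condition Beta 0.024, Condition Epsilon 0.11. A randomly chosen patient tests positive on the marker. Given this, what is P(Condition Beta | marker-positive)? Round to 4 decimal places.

0.1026

With a uniform prior (1/3 each), posterior ∝ likelihood:
  Condition Gamma: 0.1
  Condition Beta: 0.024
  Condition Epsilon: 0.11
Total = 0.234.
P(Condition Beta | evidence) = 0.024 / 0.234 ≈ 0.1026.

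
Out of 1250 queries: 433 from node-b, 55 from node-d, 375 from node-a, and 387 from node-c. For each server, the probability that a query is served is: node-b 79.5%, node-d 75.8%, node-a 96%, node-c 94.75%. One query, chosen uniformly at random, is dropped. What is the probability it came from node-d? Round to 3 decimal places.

0.097

Taking complements, P(dropped | each) = node-b 0.205, node-d 0.242, node-a 0.04, node-c 0.0525.
Unnormalized posteriors (prior × likelihood):
  node-b: 0.3464 × 0.205 = 0.071012
  node-d: 0.044 × 0.242 = 0.010648
  node-a: 0.3 × 0.04 = 0.012
  node-c: 0.3096 × 0.0525 = 0.016254
Sum = 0.109914.
P(node-d | evidence) = 0.010648 / 0.109914 ≈ 0.097.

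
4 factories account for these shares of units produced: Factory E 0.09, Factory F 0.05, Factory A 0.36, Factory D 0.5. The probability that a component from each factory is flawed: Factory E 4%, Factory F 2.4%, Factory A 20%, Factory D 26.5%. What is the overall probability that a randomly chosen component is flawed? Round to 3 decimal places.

0.209

Compute prior × likelihood for every hypothesis:
  Factory E: 0.09 × 0.04 = 0.0036
  Factory F: 0.05 × 0.024 = 0.0012
  Factory A: 0.36 × 0.2 = 0.072
  Factory D: 0.5 × 0.265 = 0.1325
P(flawed) = 0.0036 + 0.0012 + 0.072 + 0.1325 = 0.2093 → 0.209.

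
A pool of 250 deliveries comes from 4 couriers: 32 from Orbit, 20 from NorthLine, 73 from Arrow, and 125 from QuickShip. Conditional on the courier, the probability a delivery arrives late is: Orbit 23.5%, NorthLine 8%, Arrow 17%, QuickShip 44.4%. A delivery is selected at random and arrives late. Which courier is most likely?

Prior × likelihood for each hypothesis:
  Orbit: 0.128 × 0.235 = 0.03008
  NorthLine: 0.08 × 0.08 = 0.0064
  Arrow: 0.292 × 0.17 = 0.04964
  QuickShip: 0.5 × 0.444 = 0.222
Normalizing constant = 0.30812.
Largest term belongs to QuickShip, so QuickShip is most probable.

QuickShip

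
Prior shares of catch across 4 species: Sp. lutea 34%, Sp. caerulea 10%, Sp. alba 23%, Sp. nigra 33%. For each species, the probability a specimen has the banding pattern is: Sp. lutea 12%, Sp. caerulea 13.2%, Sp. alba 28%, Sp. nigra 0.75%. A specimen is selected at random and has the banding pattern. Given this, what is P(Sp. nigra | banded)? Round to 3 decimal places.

0.020

Prior × likelihood for each hypothesis:
  Sp. lutea: 0.34 × 0.12 = 0.0408
  Sp. caerulea: 0.1 × 0.132 = 0.0132
  Sp. alba: 0.23 × 0.28 = 0.0644
  Sp. nigra: 0.33 × 0.0075 = 0.002475
Total = 0.120875.
P(Sp. nigra | evidence) = 0.002475 / 0.120875 ≈ 0.020.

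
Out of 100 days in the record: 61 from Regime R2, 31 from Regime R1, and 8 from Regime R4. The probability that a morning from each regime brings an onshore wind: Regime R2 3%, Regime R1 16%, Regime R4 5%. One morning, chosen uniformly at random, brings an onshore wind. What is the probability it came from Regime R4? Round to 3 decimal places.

0.056

Unnormalized posteriors (prior × likelihood):
  Regime R2: 0.61 × 0.03 = 0.0183
  Regime R1: 0.31 × 0.16 = 0.0496
  Regime R4: 0.08 × 0.05 = 0.004
Total = 0.0719.
P(Regime R4 | evidence) = 0.004 / 0.0719 ≈ 0.056.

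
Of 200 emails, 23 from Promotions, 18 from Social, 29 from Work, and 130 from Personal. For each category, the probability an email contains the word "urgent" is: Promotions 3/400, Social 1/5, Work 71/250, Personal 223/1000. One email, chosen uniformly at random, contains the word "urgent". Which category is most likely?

Unnormalized posteriors (prior × likelihood):
  Promotions: 0.115 × 0.0075 = 0.0008625
  Social: 0.09 × 0.2 = 0.018
  Work: 0.145 × 0.284 = 0.04118
  Personal: 0.65 × 0.223 = 0.14495
Normalizing constant = 0.2049925.
Largest term belongs to Personal, so Personal is most probable.

Personal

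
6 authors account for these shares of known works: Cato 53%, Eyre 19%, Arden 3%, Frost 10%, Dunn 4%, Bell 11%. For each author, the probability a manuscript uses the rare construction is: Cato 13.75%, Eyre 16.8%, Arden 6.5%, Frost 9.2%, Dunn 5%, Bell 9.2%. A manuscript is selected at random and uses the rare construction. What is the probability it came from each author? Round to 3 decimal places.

Cato 0.569, Eyre 0.249, Arden 0.015, Frost 0.072, Dunn 0.016, Bell 0.079

Compute prior × likelihood for every hypothesis:
  Cato: 0.53 × 0.1375 = 0.072875
  Eyre: 0.19 × 0.168 = 0.03192
  Arden: 0.03 × 0.065 = 0.00195
  Frost: 0.1 × 0.092 = 0.0092
  Dunn: 0.04 × 0.05 = 0.002
  Bell: 0.11 × 0.092 = 0.01012
Sum = 0.128065.
P(Cato | rare-form) = 0.072875/0.128065 ≈ 0.569
P(Eyre | rare-form) = 0.03192/0.128065 ≈ 0.249
P(Arden | rare-form) = 0.00195/0.128065 ≈ 0.015
P(Frost | rare-form) = 0.0092/0.128065 ≈ 0.072
P(Dunn | rare-form) = 0.002/0.128065 ≈ 0.016
P(Bell | rare-form) = 0.01012/0.128065 ≈ 0.079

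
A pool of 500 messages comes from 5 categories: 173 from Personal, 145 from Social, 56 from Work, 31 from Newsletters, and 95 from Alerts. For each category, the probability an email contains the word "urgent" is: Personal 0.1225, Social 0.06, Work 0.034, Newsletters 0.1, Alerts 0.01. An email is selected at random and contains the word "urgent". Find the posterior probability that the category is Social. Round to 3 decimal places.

Unnormalized posteriors (prior × likelihood):
  Personal: 0.346 × 0.1225 = 0.042385
  Social: 0.29 × 0.06 = 0.0174
  Work: 0.112 × 0.034 = 0.003808
  Newsletters: 0.062 × 0.1 = 0.0062
  Alerts: 0.19 × 0.01 = 0.0019
Normalizing constant = 0.071693.
P(Social | evidence) = 0.0174 / 0.071693 ≈ 0.243.

0.243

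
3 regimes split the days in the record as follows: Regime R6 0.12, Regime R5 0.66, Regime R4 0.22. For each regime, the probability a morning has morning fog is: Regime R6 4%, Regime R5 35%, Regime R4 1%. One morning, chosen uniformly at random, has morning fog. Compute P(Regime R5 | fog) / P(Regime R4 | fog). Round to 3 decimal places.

Prior × likelihood for each hypothesis:
  Regime R6: 0.12 × 0.04 = 0.0048
  Regime R5: 0.66 × 0.35 = 0.231
  Regime R4: 0.22 × 0.01 = 0.0022
Normalizing constant = 0.238.
The ratio is 0.231 / 0.0022 (the normalizer cancels) = 105.000.

105.000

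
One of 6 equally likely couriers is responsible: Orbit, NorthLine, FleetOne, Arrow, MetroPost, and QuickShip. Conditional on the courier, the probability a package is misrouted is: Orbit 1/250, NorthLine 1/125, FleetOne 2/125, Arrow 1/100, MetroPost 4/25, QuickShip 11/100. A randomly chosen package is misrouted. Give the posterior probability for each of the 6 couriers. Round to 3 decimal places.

Orbit 0.013, NorthLine 0.026, FleetOne 0.052, Arrow 0.032, MetroPost 0.519, QuickShip 0.357

With a uniform prior (1/6 each), posterior ∝ likelihood:
  Orbit: 0.004
  NorthLine: 0.008
  FleetOne: 0.016
  Arrow: 0.01
  MetroPost: 0.16
  QuickShip: 0.11
Sum = 0.308.
P(Orbit | misrouted) = 0.004/0.308 ≈ 0.013
P(NorthLine | misrouted) = 0.008/0.308 ≈ 0.026
P(FleetOne | misrouted) = 0.016/0.308 ≈ 0.052
P(Arrow | misrouted) = 0.01/0.308 ≈ 0.032
P(MetroPost | misrouted) = 0.16/0.308 ≈ 0.519
P(QuickShip | misrouted) = 0.11/0.308 ≈ 0.357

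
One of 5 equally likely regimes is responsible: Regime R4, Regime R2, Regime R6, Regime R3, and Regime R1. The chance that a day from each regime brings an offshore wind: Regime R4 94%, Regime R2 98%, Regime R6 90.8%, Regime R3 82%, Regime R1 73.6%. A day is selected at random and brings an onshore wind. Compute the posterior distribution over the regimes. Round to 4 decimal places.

Regime R4 0.0974, Regime R2 0.0325, Regime R6 0.1494, Regime R3 0.2922, Regime R1 0.4286

Taking complements, P(onshore | each) = Regime R4 0.06, Regime R2 0.02, Regime R6 0.092, Regime R3 0.18, Regime R1 0.264.
Since the prior is uniform, the posterior is proportional to the likelihood:
  Regime R4: 0.06
  Regime R2: 0.02
  Regime R6: 0.092
  Regime R3: 0.18
  Regime R1: 0.264
Normalizing constant = 0.616.
P(Regime R4 | onshore) = 0.06/0.616 ≈ 0.0974
P(Regime R2 | onshore) = 0.02/0.616 ≈ 0.0325
P(Regime R6 | onshore) = 0.092/0.616 ≈ 0.1494
P(Regime R3 | onshore) = 0.18/0.616 ≈ 0.2922
P(Regime R1 | onshore) = 0.264/0.616 ≈ 0.4286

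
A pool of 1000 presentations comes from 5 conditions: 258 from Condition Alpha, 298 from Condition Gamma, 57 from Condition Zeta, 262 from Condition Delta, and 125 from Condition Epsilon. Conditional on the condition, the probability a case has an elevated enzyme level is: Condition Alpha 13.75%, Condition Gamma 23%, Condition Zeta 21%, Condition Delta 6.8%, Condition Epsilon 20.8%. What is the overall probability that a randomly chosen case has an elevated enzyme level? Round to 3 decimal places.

0.160

By Bayes' rule, posterior ∝ prior × likelihood:
  Condition Alpha: 0.258 × 0.1375 = 0.035475
  Condition Gamma: 0.298 × 0.23 = 0.06854
  Condition Zeta: 0.057 × 0.21 = 0.01197
  Condition Delta: 0.262 × 0.068 = 0.017816
  Condition Epsilon: 0.125 × 0.208 = 0.026
P(elevated) = 0.035475 + 0.06854 + 0.01197 + 0.017816 + 0.026 = 0.159801 → 0.160.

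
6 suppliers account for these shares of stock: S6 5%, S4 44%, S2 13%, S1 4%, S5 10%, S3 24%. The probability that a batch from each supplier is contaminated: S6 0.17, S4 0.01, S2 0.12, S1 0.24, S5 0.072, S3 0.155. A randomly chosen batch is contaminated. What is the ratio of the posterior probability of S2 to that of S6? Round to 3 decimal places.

Unnormalized posteriors (prior × likelihood):
  S6: 0.05 × 0.17 = 0.0085
  S4: 0.44 × 0.01 = 0.0044
  S2: 0.13 × 0.12 = 0.0156
  S1: 0.04 × 0.24 = 0.0096
  S5: 0.1 × 0.072 = 0.0072
  S3: 0.24 × 0.155 = 0.0372
Normalizing constant = 0.0825.
The ratio is 0.0156 / 0.0085 (the normalizer cancels) = 1.835.

1.835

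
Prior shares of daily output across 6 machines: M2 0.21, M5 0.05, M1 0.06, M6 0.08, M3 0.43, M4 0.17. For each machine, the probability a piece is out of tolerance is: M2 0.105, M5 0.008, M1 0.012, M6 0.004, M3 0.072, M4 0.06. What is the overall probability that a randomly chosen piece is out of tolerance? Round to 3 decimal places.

Compute prior × likelihood for every hypothesis:
  M2: 0.21 × 0.105 = 0.02205
  M5: 0.05 × 0.008 = 0.0004
  M1: 0.06 × 0.012 = 0.00072
  M6: 0.08 × 0.004 = 0.00032
  M3: 0.43 × 0.072 = 0.03096
  M4: 0.17 × 0.06 = 0.0102
P(oversize) = 0.02205 + 0.0004 + 0.00072 + 0.00032 + 0.03096 + 0.0102 = 0.06465 → 0.065.

0.065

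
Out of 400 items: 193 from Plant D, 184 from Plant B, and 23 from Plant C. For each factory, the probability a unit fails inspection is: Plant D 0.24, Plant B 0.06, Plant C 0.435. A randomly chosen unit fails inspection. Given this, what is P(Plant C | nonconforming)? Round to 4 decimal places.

0.1485

Compute prior × likelihood for every hypothesis:
  Plant D: 0.4825 × 0.24 = 0.1158
  Plant B: 0.46 × 0.06 = 0.0276
  Plant C: 0.0575 × 0.435 = 0.0250125
Sum = 0.1684125.
P(Plant C | evidence) = 0.0250125 / 0.1684125 ≈ 0.1485.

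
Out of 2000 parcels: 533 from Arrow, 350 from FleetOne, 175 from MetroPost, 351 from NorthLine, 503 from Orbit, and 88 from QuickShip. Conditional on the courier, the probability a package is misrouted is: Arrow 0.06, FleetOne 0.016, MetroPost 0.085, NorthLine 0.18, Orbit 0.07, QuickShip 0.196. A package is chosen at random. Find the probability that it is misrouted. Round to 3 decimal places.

Prior × likelihood for each hypothesis:
  Arrow: 0.2665 × 0.06 = 0.01599
  FleetOne: 0.175 × 0.016 = 0.0028
  MetroPost: 0.0875 × 0.085 = 0.0074375
  NorthLine: 0.1755 × 0.18 = 0.03159
  Orbit: 0.2515 × 0.07 = 0.017605
  QuickShip: 0.044 × 0.196 = 0.008624
P(misrouted) = 0.01599 + 0.0028 + 0.0074375 + 0.03159 + 0.017605 + 0.008624 = 0.0840465 → 0.084.

0.084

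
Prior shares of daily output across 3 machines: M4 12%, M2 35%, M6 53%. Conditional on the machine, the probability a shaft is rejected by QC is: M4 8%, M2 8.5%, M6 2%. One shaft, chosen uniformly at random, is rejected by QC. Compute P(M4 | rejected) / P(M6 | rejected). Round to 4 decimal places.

0.9057

Compute prior × likelihood for every hypothesis:
  M4: 0.12 × 0.08 = 0.0096
  M2: 0.35 × 0.085 = 0.02975
  M6: 0.53 × 0.02 = 0.0106
Total = 0.04995.
The ratio is 0.0096 / 0.0106 (the normalizer cancels) = 0.9057.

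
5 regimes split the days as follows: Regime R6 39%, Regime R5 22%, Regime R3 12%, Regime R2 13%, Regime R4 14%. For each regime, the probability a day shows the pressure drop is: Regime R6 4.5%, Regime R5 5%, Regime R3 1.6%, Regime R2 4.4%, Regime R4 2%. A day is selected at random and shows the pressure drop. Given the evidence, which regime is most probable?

Regime R6

By Bayes' rule, posterior ∝ prior × likelihood:
  Regime R6: 0.39 × 0.045 = 0.01755
  Regime R5: 0.22 × 0.05 = 0.011
  Regime R3: 0.12 × 0.016 = 0.00192
  Regime R2: 0.13 × 0.044 = 0.00572
  Regime R4: 0.14 × 0.02 = 0.0028
Normalizing constant = 0.03899.
Largest term belongs to Regime R6, so Regime R6 is most probable.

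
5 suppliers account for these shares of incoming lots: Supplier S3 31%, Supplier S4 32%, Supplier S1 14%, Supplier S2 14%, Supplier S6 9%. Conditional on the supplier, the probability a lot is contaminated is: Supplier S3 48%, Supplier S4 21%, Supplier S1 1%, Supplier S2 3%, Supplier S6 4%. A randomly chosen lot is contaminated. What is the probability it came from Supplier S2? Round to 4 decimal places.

By Bayes' rule, posterior ∝ prior × likelihood:
  Supplier S3: 0.31 × 0.48 = 0.1488
  Supplier S4: 0.32 × 0.21 = 0.0672
  Supplier S1: 0.14 × 0.01 = 0.0014
  Supplier S2: 0.14 × 0.03 = 0.0042
  Supplier S6: 0.09 × 0.04 = 0.0036
Total = 0.2252.
P(Supplier S2 | evidence) = 0.0042 / 0.2252 ≈ 0.0187.

0.0187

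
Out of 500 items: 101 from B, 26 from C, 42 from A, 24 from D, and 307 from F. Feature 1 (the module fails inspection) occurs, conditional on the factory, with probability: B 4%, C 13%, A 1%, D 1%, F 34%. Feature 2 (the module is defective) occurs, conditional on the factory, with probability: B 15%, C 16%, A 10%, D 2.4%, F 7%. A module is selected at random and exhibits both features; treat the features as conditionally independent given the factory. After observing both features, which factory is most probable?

Prior × likelihood for each hypothesis:
  B: 0.202 × 0.04 × 0.15 = 0.001212
  C: 0.052 × 0.13 × 0.16 = 0.0010816
  A: 0.084 × 0.01 × 0.1 = 0.000084
  D: 0.048 × 0.01 × 0.024 = 0.00001152
  F: 0.614 × 0.34 × 0.07 = 0.0146132
Normalizing constant = 0.01700232.
Largest term belongs to F, so F is most probable.

F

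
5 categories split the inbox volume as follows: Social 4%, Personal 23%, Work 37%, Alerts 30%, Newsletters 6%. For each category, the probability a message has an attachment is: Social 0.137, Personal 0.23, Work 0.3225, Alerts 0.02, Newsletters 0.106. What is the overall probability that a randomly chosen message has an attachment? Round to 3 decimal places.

Compute prior × likelihood for every hypothesis:
  Social: 0.04 × 0.137 = 0.00548
  Personal: 0.23 × 0.23 = 0.0529
  Work: 0.37 × 0.3225 = 0.119325
  Alerts: 0.3 × 0.02 = 0.006
  Newsletters: 0.06 × 0.106 = 0.00636
P(attachment) = 0.00548 + 0.0529 + 0.119325 + 0.006 + 0.00636 = 0.190065 → 0.190.

0.190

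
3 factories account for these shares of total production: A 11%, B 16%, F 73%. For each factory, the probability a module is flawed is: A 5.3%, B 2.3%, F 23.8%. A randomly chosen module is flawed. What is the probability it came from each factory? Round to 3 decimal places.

Unnormalized posteriors (prior × likelihood):
  A: 0.11 × 0.053 = 0.00583
  B: 0.16 × 0.023 = 0.00368
  F: 0.73 × 0.238 = 0.17374
Normalizing constant = 0.18325.
P(A | flawed) = 0.00583/0.18325 ≈ 0.032
P(B | flawed) = 0.00368/0.18325 ≈ 0.020
P(F | flawed) = 0.17374/0.18325 ≈ 0.948
(Check: 0.032+0.020+0.948 = 1.000.)

A 0.032, B 0.020, F 0.948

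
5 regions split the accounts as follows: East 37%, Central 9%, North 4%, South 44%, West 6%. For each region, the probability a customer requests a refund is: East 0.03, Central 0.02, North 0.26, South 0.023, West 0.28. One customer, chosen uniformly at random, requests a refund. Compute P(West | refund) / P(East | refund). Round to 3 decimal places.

1.514

By Bayes' rule, posterior ∝ prior × likelihood:
  East: 0.37 × 0.03 = 0.0111
  Central: 0.09 × 0.02 = 0.0018
  North: 0.04 × 0.26 = 0.0104
  South: 0.44 × 0.023 = 0.01012
  West: 0.06 × 0.28 = 0.0168
Sum = 0.05022.
The ratio is 0.0168 / 0.0111 (the normalizer cancels) = 1.514.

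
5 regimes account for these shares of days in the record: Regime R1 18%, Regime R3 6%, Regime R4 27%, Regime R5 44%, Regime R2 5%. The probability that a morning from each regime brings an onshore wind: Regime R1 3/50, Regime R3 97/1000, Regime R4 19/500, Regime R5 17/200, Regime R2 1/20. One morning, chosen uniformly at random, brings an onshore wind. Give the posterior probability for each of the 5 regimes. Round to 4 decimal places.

By Bayes' rule, posterior ∝ prior × likelihood:
  Regime R1: 0.18 × 0.06 = 0.0108
  Regime R3: 0.06 × 0.097 = 0.00582
  Regime R4: 0.27 × 0.038 = 0.01026
  Regime R5: 0.44 × 0.085 = 0.0374
  Regime R2: 0.05 × 0.05 = 0.0025
Normalizing constant = 0.06678.
P(Regime R1 | onshore) = 0.0108/0.06678 ≈ 0.1617
P(Regime R3 | onshore) = 0.00582/0.06678 ≈ 0.0872
P(Regime R4 | onshore) = 0.01026/0.06678 ≈ 0.1536
P(Regime R5 | onshore) = 0.0374/0.06678 ≈ 0.5600
P(Regime R2 | onshore) = 0.0025/0.06678 ≈ 0.0374

Regime R1 0.1617, Regime R3 0.0872, Regime R4 0.1536, Regime R5 0.5600, Regime R2 0.0374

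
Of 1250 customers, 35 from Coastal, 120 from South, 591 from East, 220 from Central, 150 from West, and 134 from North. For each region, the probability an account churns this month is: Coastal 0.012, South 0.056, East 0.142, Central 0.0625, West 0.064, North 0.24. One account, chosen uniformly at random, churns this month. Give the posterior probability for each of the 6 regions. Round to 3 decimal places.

Compute prior × likelihood for every hypothesis:
  Coastal: 0.028 × 0.012 = 0.000336
  South: 0.096 × 0.056 = 0.005376
  East: 0.4728 × 0.142 = 0.0671376
  Central: 0.176 × 0.0625 = 0.011
  West: 0.12 × 0.064 = 0.00768
  North: 0.1072 × 0.24 = 0.025728
Sum = 0.1172576.
P(Coastal | churn) = 0.000336/0.1172576 ≈ 0.003
P(South | churn) = 0.005376/0.1172576 ≈ 0.046
P(East | churn) = 0.0671376/0.1172576 ≈ 0.573
P(Central | churn) = 0.011/0.1172576 ≈ 0.094
P(West | churn) = 0.00768/0.1172576 ≈ 0.065
P(North | churn) = 0.025728/0.1172576 ≈ 0.219

Coastal 0.003, South 0.046, East 0.573, Central 0.094, West 0.065, North 0.219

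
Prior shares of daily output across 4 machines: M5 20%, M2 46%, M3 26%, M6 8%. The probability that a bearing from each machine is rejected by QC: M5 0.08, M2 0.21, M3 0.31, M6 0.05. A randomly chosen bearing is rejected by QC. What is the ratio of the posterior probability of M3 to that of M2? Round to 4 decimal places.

0.8344

Prior × likelihood for each hypothesis:
  M5: 0.2 × 0.08 = 0.016
  M2: 0.46 × 0.21 = 0.0966
  M3: 0.26 × 0.31 = 0.0806
  M6: 0.08 × 0.05 = 0.004
Total = 0.1972.
The ratio is 0.0806 / 0.0966 (the normalizer cancels) = 0.8344.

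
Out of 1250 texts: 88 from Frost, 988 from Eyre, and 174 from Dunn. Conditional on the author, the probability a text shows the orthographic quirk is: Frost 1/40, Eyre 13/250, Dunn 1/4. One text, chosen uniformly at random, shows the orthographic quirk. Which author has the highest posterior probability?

Eyre

Compute prior × likelihood for every hypothesis:
  Frost: 0.0704 × 0.025 = 0.00176
  Eyre: 0.7904 × 0.052 = 0.0411008
  Dunn: 0.1392 × 0.25 = 0.0348
Normalizing constant = 0.0776608.
Largest term belongs to Eyre, so Eyre is most probable.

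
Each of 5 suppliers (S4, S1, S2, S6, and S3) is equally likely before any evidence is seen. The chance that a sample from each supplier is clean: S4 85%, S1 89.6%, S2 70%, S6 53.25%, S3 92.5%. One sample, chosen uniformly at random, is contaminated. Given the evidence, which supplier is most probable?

Taking complements, P(contaminated | each) = S4 0.15, S1 0.104, S2 0.3, S6 0.4675, S3 0.075.
Since the prior is uniform, the posterior is proportional to the likelihood:
  S4: 0.15
  S1: 0.104
  S2: 0.3
  S6: 0.4675
  S3: 0.075
Sum = 1.0965.
Largest term belongs to S6, so S6 is most probable.

S6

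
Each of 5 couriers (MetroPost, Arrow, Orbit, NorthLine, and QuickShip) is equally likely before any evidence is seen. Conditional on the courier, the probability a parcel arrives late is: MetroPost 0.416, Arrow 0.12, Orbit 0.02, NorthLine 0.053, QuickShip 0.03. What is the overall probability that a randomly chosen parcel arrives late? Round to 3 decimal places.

0.128

With a uniform prior (1/5 each), posterior ∝ likelihood:
  MetroPost: 0.416
  Arrow: 0.12
  Orbit: 0.02
  NorthLine: 0.053
  QuickShip: 0.03
P(late) = (1/5) × (0.416 + 0.12 + 0.02 + 0.053 + 0.03) = 0.639/5 ≈ 0.128.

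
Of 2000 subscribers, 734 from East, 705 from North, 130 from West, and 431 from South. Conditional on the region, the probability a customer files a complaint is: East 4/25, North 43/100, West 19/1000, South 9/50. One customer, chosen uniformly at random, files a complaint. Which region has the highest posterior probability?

By Bayes' rule, posterior ∝ prior × likelihood:
  East: 0.367 × 0.16 = 0.05872
  North: 0.3525 × 0.43 = 0.151575
  West: 0.065 × 0.019 = 0.001235
  South: 0.2155 × 0.18 = 0.03879
Sum = 0.25032.
Largest term belongs to North, so North is most probable.

North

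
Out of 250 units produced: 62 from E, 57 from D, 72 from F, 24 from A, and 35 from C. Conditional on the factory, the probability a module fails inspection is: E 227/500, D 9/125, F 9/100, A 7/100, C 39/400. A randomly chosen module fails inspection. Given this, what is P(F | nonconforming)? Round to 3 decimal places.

Unnormalized posteriors (prior × likelihood):
  E: 0.248 × 0.454 = 0.112592
  D: 0.228 × 0.072 = 0.016416
  F: 0.288 × 0.09 = 0.02592
  A: 0.096 × 0.07 = 0.00672
  C: 0.14 × 0.0975 = 0.01365
Total = 0.175298.
P(F | evidence) = 0.02592 / 0.175298 ≈ 0.148.

0.148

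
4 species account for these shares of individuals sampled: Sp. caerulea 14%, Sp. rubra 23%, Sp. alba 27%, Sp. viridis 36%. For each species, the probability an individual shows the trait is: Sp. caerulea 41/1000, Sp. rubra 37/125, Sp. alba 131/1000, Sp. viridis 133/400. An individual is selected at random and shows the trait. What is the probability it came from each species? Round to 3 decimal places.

Sp. caerulea 0.025, Sp. rubra 0.297, Sp. alba 0.155, Sp. viridis 0.523

Prior × likelihood for each hypothesis:
  Sp. caerulea: 0.14 × 0.041 = 0.00574
  Sp. rubra: 0.23 × 0.296 = 0.06808
  Sp. alba: 0.27 × 0.131 = 0.03537
  Sp. viridis: 0.36 × 0.3325 = 0.1197
Normalizing constant = 0.22889.
P(Sp. caerulea | trait) = 0.00574/0.22889 ≈ 0.025
P(Sp. rubra | trait) = 0.06808/0.22889 ≈ 0.297
P(Sp. alba | trait) = 0.03537/0.22889 ≈ 0.155
P(Sp. viridis | trait) = 0.1197/0.22889 ≈ 0.523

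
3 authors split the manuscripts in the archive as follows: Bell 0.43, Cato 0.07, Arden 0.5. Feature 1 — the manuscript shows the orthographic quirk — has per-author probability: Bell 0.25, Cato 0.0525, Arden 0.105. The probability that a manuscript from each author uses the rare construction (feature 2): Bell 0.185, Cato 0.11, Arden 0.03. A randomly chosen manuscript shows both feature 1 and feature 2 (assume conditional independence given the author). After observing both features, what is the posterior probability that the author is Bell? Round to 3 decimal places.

0.909

Compute prior × likelihood for every hypothesis:
  Bell: 0.43 × 0.25 × 0.185 = 0.0198875
  Cato: 0.07 × 0.0525 × 0.11 = 0.00040425
  Arden: 0.5 × 0.105 × 0.03 = 0.001575
Normalizing constant = 0.02186675.
P(Bell | evidence) = 0.0198875 / 0.02186675 ≈ 0.909.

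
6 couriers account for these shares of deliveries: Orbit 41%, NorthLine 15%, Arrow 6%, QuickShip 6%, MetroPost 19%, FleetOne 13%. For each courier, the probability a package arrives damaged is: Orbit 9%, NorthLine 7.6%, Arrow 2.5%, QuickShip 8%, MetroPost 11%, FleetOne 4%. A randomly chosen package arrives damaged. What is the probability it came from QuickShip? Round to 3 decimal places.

0.059

By Bayes' rule, posterior ∝ prior × likelihood:
  Orbit: 0.41 × 0.09 = 0.0369
  NorthLine: 0.15 × 0.076 = 0.0114
  Arrow: 0.06 × 0.025 = 0.0015
  QuickShip: 0.06 × 0.08 = 0.0048
  MetroPost: 0.19 × 0.11 = 0.0209
  FleetOne: 0.13 × 0.04 = 0.0052
Normalizing constant = 0.0807.
P(QuickShip | evidence) = 0.0048 / 0.0807 ≈ 0.059.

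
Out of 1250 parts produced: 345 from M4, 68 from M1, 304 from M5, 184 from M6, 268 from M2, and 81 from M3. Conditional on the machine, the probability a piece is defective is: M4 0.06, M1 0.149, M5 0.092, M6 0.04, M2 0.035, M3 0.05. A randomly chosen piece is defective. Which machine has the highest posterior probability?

M5

Prior × likelihood for each hypothesis:
  M4: 0.276 × 0.06 = 0.01656
  M1: 0.0544 × 0.149 = 0.0081056
  M5: 0.2432 × 0.092 = 0.0223744
  M6: 0.1472 × 0.04 = 0.005888
  M2: 0.2144 × 0.035 = 0.007504
  M3: 0.0648 × 0.05 = 0.00324
Total = 0.063672.
Largest term belongs to M5, so M5 is most probable.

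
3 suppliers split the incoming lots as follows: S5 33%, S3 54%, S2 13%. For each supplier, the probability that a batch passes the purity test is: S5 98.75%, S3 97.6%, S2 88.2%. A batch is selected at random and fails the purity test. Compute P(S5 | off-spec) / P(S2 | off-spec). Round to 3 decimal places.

Taking complements, P(off-spec | each) = S5 0.0125, S3 0.024, S2 0.118.
Prior × likelihood for each hypothesis:
  S5: 0.33 × 0.0125 = 0.004125
  S3: 0.54 × 0.024 = 0.01296
  S2: 0.13 × 0.118 = 0.01534
Total = 0.032425.
The ratio is 0.004125 / 0.01534 (the normalizer cancels) = 0.269.

0.269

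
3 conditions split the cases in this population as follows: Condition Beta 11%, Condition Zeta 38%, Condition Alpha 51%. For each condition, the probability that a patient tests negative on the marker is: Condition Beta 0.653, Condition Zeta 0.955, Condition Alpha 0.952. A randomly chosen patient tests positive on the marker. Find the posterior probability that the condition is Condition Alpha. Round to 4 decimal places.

0.3070

Taking complements, P(marker-positive | each) = Condition Beta 0.347, Condition Zeta 0.045, Condition Alpha 0.048.
Prior × likelihood for each hypothesis:
  Condition Beta: 0.11 × 0.347 = 0.03817
  Condition Zeta: 0.38 × 0.045 = 0.0171
  Condition Alpha: 0.51 × 0.048 = 0.02448
Normalizing constant = 0.07975.
P(Condition Alpha | evidence) = 0.02448 / 0.07975 ≈ 0.3070.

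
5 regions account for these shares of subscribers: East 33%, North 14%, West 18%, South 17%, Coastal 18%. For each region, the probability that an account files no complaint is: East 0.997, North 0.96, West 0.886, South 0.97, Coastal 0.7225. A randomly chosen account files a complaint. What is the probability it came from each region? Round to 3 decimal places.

East 0.012, North 0.068, West 0.250, South 0.062, Coastal 0.608

Taking complements, P(complaint | each) = East 0.003, North 0.04, West 0.114, South 0.03, Coastal 0.2775.
Prior × likelihood for each hypothesis:
  East: 0.33 × 0.003 = 0.00099
  North: 0.14 × 0.04 = 0.0056
  West: 0.18 × 0.114 = 0.02052
  South: 0.17 × 0.03 = 0.0051
  Coastal: 0.18 × 0.2775 = 0.04995
Normalizing constant = 0.08216.
P(East | complaint) = 0.00099/0.08216 ≈ 0.012
P(North | complaint) = 0.0056/0.08216 ≈ 0.068
P(West | complaint) = 0.02052/0.08216 ≈ 0.250
P(South | complaint) = 0.0051/0.08216 ≈ 0.062
P(Coastal | complaint) = 0.04995/0.08216 ≈ 0.608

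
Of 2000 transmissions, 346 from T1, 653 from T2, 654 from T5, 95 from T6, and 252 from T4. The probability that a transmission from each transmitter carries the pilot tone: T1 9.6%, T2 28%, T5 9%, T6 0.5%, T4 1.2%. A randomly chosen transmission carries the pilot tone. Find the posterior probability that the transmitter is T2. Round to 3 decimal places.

0.657

By Bayes' rule, posterior ∝ prior × likelihood:
  T1: 0.173 × 0.096 = 0.016608
  T2: 0.3265 × 0.28 = 0.09142
  T5: 0.327 × 0.09 = 0.02943
  T6: 0.0475 × 0.005 = 0.0002375
  T4: 0.126 × 0.012 = 0.001512
Normalizing constant = 0.1392075.
P(T2 | evidence) = 0.09142 / 0.1392075 ≈ 0.657.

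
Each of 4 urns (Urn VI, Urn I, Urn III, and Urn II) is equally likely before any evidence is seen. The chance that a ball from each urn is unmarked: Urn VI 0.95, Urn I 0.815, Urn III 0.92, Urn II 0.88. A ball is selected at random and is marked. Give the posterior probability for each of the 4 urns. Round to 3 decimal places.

Urn VI 0.115, Urn I 0.425, Urn III 0.184, Urn II 0.276

Taking complements, P(marked | each) = Urn VI 0.05, Urn I 0.185, Urn III 0.08, Urn II 0.12.
Since the prior is uniform, the posterior is proportional to the likelihood:
  Urn VI: 0.05
  Urn I: 0.185
  Urn III: 0.08
  Urn II: 0.12
Total = 0.435.
P(Urn VI | marked) = 0.05/0.435 ≈ 0.115
P(Urn I | marked) = 0.185/0.435 ≈ 0.425
P(Urn III | marked) = 0.08/0.435 ≈ 0.184
P(Urn II | marked) = 0.12/0.435 ≈ 0.276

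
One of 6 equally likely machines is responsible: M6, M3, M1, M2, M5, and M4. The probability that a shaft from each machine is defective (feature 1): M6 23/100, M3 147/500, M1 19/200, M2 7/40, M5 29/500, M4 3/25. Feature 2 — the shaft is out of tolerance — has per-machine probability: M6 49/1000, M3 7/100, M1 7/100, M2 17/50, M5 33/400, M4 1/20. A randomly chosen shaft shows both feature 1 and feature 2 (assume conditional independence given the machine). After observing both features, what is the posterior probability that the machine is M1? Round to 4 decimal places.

With a uniform prior (1/6 each), posterior ∝ likelihood:
  M6: 0.23 × 0.049 = 0.01127
  M3: 0.294 × 0.07 = 0.02058
  M1: 0.095 × 0.07 = 0.00665
  M2: 0.175 × 0.34 = 0.0595
  M5: 0.058 × 0.0825 = 0.004785
  M4: 0.12 × 0.05 = 0.006
Normalizing constant = 0.108785.
P(M1 | evidence) = 0.00665 / 0.108785 ≈ 0.0611.

0.0611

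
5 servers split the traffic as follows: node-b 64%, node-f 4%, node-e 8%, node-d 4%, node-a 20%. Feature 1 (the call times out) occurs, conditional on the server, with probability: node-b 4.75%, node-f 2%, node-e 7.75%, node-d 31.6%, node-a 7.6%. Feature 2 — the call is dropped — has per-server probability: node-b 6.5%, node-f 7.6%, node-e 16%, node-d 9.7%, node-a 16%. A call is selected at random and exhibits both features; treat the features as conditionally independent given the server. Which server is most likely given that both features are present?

node-a

Compute prior × likelihood for every hypothesis:
  node-b: 0.64 × 0.0475 × 0.065 = 0.001976
  node-f: 0.04 × 0.02 × 0.076 = 0.0000608
  node-e: 0.08 × 0.0775 × 0.16 = 0.000992
  node-d: 0.04 × 0.316 × 0.097 = 0.00122608
  node-a: 0.2 × 0.076 × 0.16 = 0.002432
Normalizing constant = 0.00668688.
Largest term belongs to node-a, so node-a is most probable.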